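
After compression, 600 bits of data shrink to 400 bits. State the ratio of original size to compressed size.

Compression ratio = Original / Compressed
= 600 / 400 = 1.50:1


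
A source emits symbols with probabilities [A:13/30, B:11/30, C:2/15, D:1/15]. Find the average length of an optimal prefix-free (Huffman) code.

Huffman tree construction:
Combine smallest probabilities repeatedly
Resulting codes:
  A: 0 (length 1)
  B: 11 (length 2)
  C: 101 (length 3)
  D: 100 (length 3)
Average length = Σ p(s) × length(s) = 1.7667 bits


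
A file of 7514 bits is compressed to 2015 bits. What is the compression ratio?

Compression ratio = Original / Compressed
= 7514 / 2015 = 3.73:1


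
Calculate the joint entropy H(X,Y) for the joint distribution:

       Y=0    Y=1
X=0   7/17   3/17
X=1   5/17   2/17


H(X,Y) = -Σ p(x,y) log₂ p(x,y)
  p(0,0)=7/17: -0.4118 × log₂(0.4118) = 0.5271
  p(0,1)=3/17: -0.1765 × log₂(0.1765) = 0.4416
  p(1,0)=5/17: -0.2941 × log₂(0.2941) = 0.5193
  p(1,1)=2/17: -0.1176 × log₂(0.1176) = 0.3632
H(X,Y) = 1.8512 bits


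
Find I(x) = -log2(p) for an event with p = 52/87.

Information content I(x) = -log₂(p(x))
I = -log₂(52/87) = -log₂(0.5977)
I = 0.7425 bits


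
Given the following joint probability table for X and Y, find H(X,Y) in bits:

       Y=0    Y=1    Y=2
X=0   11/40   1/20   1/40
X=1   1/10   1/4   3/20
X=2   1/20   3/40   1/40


H(X,Y) = -Σ p(x,y) log₂ p(x,y)
  p(0,0)=11/40: -0.2750 × log₂(0.2750) = 0.5122
  p(0,1)=1/20: -0.0500 × log₂(0.0500) = 0.2161
  p(0,2)=1/40: -0.0250 × log₂(0.0250) = 0.1330
  p(1,0)=1/10: -0.1000 × log₂(0.1000) = 0.3322
  p(1,1)=1/4: -0.2500 × log₂(0.2500) = 0.5000
  p(1,2)=3/20: -0.1500 × log₂(0.1500) = 0.4105
  p(2,0)=1/20: -0.0500 × log₂(0.0500) = 0.2161
  p(2,1)=3/40: -0.0750 × log₂(0.0750) = 0.2803
  p(2,2)=1/40: -0.0250 × log₂(0.0250) = 0.1330
H(X,Y) = 2.7335 bits


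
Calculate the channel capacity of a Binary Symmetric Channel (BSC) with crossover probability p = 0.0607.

For BSC with error probability p:
C = 1 - H(p) where H(p) is binary entropy
H(0.0607) = -0.0607 × log₂(0.0607) - 0.9393 × log₂(0.9393)
H(p) = 0.3302
C = 1 - 0.3302 = 0.6698 bits/use


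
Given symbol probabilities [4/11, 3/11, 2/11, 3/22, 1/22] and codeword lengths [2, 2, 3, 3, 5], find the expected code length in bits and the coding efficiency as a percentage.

Average length L = Σ p_i × l_i = 2.4545 bits
Entropy H = 2.0838 bits
Efficiency η = H/L × 100% = 84.89%


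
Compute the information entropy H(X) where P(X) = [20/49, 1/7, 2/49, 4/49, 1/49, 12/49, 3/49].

H(X) = -Σ p(x) log₂ p(x)
  -20/49 × log₂(20/49) = 0.5277
  -1/7 × log₂(1/7) = 0.4011
  -2/49 × log₂(2/49) = 0.1884
  -4/49 × log₂(4/49) = 0.2951
  -1/49 × log₂(1/49) = 0.1146
  -12/49 × log₂(12/49) = 0.4971
  -3/49 × log₂(3/49) = 0.2467
H(X) = 2.2705 bits


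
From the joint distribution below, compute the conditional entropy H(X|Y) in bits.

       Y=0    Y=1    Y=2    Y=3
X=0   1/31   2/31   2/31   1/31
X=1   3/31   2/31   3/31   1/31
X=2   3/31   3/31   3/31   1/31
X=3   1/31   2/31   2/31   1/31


H(X|Y) = Σ_y p(y) H(X|Y=y)
  p(Y=0) = 8/31, H(X|Y=0) = 1.8113
  p(Y=1) = 9/31, H(X|Y=1) = 1.9749
  p(Y=2) = 10/31, H(X|Y=2) = 1.9710
  p(Y=3) = 4/31, H(X|Y=3) = 2.0000
H(X|Y) = 0.2581×1.8113 + 0.2903×1.9749 + 0.3226×1.9710 + 0.1290×2.0000 = 1.9347 bits


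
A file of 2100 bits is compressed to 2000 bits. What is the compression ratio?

Compression ratio = Original / Compressed
= 2100 / 2000 = 1.05:1


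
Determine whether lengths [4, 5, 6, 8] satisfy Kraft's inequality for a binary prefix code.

Kraft inequality: Σ 2^(-l_i) ≤ 1 for prefix-free code
Calculating: 2^(-4) + 2^(-5) + 2^(-6) + 2^(-8)
= 0.0625 + 0.03125 + 0.015625 + 0.00390625
= 0.1133
Since 0.1133 ≤ 1, prefix-free code exists


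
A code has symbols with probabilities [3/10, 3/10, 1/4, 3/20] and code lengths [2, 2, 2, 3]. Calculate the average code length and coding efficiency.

Average length L = Σ p_i × l_i = 2.1500 bits
Entropy H = 1.9527 bits
Efficiency η = H/L × 100% = 90.82%


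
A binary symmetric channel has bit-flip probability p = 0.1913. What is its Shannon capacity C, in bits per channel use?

For BSC with error probability p:
C = 1 - H(p) where H(p) is binary entropy
H(0.1913) = -0.1913 × log₂(0.1913) - 0.8087 × log₂(0.8087)
H(p) = 0.7042
C = 1 - 0.7042 = 0.2958 bits/use


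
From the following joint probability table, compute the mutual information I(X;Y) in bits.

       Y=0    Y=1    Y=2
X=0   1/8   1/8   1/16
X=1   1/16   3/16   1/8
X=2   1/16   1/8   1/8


H(X) = 1.5794, H(Y) = 1.5462, H(X,Y) = 3.0778
I(X;Y) = H(X) + H(Y) - H(X,Y) = 0.0478 bits


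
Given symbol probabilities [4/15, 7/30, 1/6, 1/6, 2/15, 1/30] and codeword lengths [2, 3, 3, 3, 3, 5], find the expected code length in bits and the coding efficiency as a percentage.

Average length L = Σ p_i × l_i = 2.8000 bits
Entropy H = 2.4112 bits
Efficiency η = H/L × 100% = 86.11%


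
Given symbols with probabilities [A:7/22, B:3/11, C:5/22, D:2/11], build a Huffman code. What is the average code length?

Huffman tree construction:
Combine smallest probabilities repeatedly
Resulting codes:
  A: 11 (length 2)
  B: 10 (length 2)
  C: 01 (length 2)
  D: 00 (length 2)
Average length = Σ p(s) × length(s) = 2.0000 bits


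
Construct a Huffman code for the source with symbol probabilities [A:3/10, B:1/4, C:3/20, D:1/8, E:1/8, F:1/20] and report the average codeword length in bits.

Huffman tree construction:
Combine smallest probabilities repeatedly
Resulting codes:
  A: 11 (length 2)
  B: 01 (length 2)
  C: 101 (length 3)
  D: 001 (length 3)
  E: 100 (length 3)
  F: 000 (length 3)
Average length = Σ p(s) × length(s) = 2.4500 bits


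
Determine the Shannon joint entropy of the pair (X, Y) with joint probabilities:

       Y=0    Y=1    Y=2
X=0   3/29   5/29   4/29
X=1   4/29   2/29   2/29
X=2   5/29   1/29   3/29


H(X,Y) = -Σ p(x,y) log₂ p(x,y)
  p(0,0)=3/29: -0.1034 × log₂(0.1034) = 0.3386
  p(0,1)=5/29: -0.1724 × log₂(0.1724) = 0.4373
  p(0,2)=4/29: -0.1379 × log₂(0.1379) = 0.3942
  p(1,0)=4/29: -0.1379 × log₂(0.1379) = 0.3942
  p(1,1)=2/29: -0.0690 × log₂(0.0690) = 0.2661
  p(1,2)=2/29: -0.0690 × log₂(0.0690) = 0.2661
  p(2,0)=5/29: -0.1724 × log₂(0.1724) = 0.4373
  p(2,1)=1/29: -0.0345 × log₂(0.0345) = 0.1675
  p(2,2)=3/29: -0.1034 × log₂(0.1034) = 0.3386
H(X,Y) = 3.0397 bits


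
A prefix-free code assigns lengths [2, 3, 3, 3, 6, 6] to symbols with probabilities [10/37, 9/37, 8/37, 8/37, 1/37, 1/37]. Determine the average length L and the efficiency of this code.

Average length L = Σ p_i × l_i = 2.8919 bits
Entropy H = 2.2433 bits
Efficiency η = H/L × 100% = 77.57%


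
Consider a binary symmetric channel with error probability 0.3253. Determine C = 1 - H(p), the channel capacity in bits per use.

For BSC with error probability p:
C = 1 - H(p) where H(p) is binary entropy
H(0.3253) = -0.3253 × log₂(0.3253) - 0.6747 × log₂(0.6747)
H(p) = 0.9101
C = 1 - 0.9101 = 0.0899 bits/use


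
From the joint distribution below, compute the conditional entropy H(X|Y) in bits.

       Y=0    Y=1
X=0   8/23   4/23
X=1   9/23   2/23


H(X|Y) = Σ_y p(y) H(X|Y=y)
  p(Y=0) = 17/23, H(X|Y=0) = 0.9975
  p(Y=1) = 6/23, H(X|Y=1) = 0.9183
H(X|Y) = 0.7391×0.9975 + 0.2609×0.9183 = 0.9768 bits


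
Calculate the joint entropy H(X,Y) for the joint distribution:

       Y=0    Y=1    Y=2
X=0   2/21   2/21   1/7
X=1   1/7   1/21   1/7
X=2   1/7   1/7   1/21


H(X,Y) = -Σ p(x,y) log₂ p(x,y)
  p(0,0)=2/21: -0.0952 × log₂(0.0952) = 0.3231
  p(0,1)=2/21: -0.0952 × log₂(0.0952) = 0.3231
  p(0,2)=1/7: -0.1429 × log₂(0.1429) = 0.4011
  p(1,0)=1/7: -0.1429 × log₂(0.1429) = 0.4011
  p(1,1)=1/21: -0.0476 × log₂(0.0476) = 0.2092
  p(1,2)=1/7: -0.1429 × log₂(0.1429) = 0.4011
  p(2,0)=1/7: -0.1429 × log₂(0.1429) = 0.4011
  p(2,1)=1/7: -0.1429 × log₂(0.1429) = 0.4011
  p(2,2)=1/21: -0.0476 × log₂(0.0476) = 0.2092
H(X,Y) = 3.0697 bits


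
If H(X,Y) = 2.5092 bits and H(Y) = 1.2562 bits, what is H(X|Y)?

Chain rule: H(X,Y) = H(X|Y) + H(Y)
H(X|Y) = H(X,Y) - H(Y) = 2.5092 - 1.2562 = 1.253 bits


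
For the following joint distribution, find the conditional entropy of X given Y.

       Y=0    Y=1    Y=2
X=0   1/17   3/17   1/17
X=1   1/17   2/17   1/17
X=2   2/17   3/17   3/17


H(X|Y) = Σ_y p(y) H(X|Y=y)
  p(Y=0) = 4/17, H(X|Y=0) = 1.5000
  p(Y=1) = 8/17, H(X|Y=1) = 1.5613
  p(Y=2) = 5/17, H(X|Y=2) = 1.3710
H(X|Y) = 0.2353×1.5000 + 0.4706×1.5613 + 0.2941×1.3710 = 1.4909 bits


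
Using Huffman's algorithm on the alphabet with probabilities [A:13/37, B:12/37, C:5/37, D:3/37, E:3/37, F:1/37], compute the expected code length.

Huffman tree construction:
Combine smallest probabilities repeatedly
Resulting codes:
  A: 0 (length 1)
  B: 10 (length 2)
  C: 110 (length 3)
  D: 11111 (length 5)
  E: 1110 (length 4)
  F: 11110 (length 5)
Average length = Σ p(s) × length(s) = 2.2703 bits


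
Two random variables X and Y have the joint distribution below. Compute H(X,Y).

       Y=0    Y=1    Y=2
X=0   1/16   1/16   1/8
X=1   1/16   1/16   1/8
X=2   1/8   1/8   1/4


H(X,Y) = -Σ p(x,y) log₂ p(x,y)
  p(0,0)=1/16: -0.0625 × log₂(0.0625) = 0.2500
  p(0,1)=1/16: -0.0625 × log₂(0.0625) = 0.2500
  p(0,2)=1/8: -0.1250 × log₂(0.1250) = 0.3750
  p(1,0)=1/16: -0.0625 × log₂(0.0625) = 0.2500
  p(1,1)=1/16: -0.0625 × log₂(0.0625) = 0.2500
  p(1,2)=1/8: -0.1250 × log₂(0.1250) = 0.3750
  p(2,0)=1/8: -0.1250 × log₂(0.1250) = 0.3750
  p(2,1)=1/8: -0.1250 × log₂(0.1250) = 0.3750
  p(2,2)=1/4: -0.2500 × log₂(0.2500) = 0.5000
H(X,Y) = 3.0000 bits


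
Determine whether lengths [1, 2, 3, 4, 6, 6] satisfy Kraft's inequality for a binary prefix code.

Kraft inequality: Σ 2^(-l_i) ≤ 1 for prefix-free code
Calculating: 2^(-1) + 2^(-2) + 2^(-3) + 2^(-4) + 2^(-6) + 2^(-6)
= 0.5 + 0.25 + 0.125 + 0.0625 + 0.015625 + 0.015625
= 0.9688
Since 0.9688 ≤ 1, prefix-free code exists


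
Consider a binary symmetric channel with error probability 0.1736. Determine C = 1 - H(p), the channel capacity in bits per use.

For BSC with error probability p:
C = 1 - H(p) where H(p) is binary entropy
H(0.1736) = -0.1736 × log₂(0.1736) - 0.8264 × log₂(0.8264)
H(p) = 0.6659
C = 1 - 0.6659 = 0.3341 bits/use


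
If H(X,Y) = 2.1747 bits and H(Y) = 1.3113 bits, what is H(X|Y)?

Chain rule: H(X,Y) = H(X|Y) + H(Y)
H(X|Y) = H(X,Y) - H(Y) = 2.1747 - 1.3113 = 0.8634 bits


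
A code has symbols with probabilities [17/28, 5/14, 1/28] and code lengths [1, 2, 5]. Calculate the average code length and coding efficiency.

Average length L = Σ p_i × l_i = 1.5000 bits
Entropy H = 1.1393 bits
Efficiency η = H/L × 100% = 75.95%


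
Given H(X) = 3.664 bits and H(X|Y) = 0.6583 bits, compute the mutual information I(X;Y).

I(X;Y) = H(X) - H(X|Y)
I(X;Y) = 3.664 - 0.6583 = 3.0057 bits


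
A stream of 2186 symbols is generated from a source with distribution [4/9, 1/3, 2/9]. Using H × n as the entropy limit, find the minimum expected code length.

Entropy H = 1.5305 bits/symbol
Minimum bits = H × n = 1.5305 × 2186
= 3345.66 bits


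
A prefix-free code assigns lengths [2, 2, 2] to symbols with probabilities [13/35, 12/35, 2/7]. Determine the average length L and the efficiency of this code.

Average length L = Σ p_i × l_i = 2.0000 bits
Entropy H = 1.5766 bits
Efficiency η = H/L × 100% = 78.83%


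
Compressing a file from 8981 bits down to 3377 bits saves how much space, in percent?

Space savings = (1 - Compressed/Original) × 100%
= (1 - 3377/8981) × 100%
= 62.40%


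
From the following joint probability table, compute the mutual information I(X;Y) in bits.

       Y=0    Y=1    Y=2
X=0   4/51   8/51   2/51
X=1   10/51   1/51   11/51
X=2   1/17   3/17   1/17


H(X) = 1.5545, H(Y) = 1.5833, H(X,Y) = 2.8624
I(X;Y) = H(X) + H(Y) - H(X,Y) = 0.2754 bits


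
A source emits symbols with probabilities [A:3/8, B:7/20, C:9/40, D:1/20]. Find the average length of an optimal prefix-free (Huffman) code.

Huffman tree construction:
Combine smallest probabilities repeatedly
Resulting codes:
  A: 0 (length 1)
  B: 11 (length 2)
  C: 101 (length 3)
  D: 100 (length 3)
Average length = Σ p(s) × length(s) = 1.9000 bits


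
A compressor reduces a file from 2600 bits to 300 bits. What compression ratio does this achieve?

Compression ratio = Original / Compressed
= 2600 / 300 = 8.67:1


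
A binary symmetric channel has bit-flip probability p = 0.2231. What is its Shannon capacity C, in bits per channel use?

For BSC with error probability p:
C = 1 - H(p) where H(p) is binary entropy
H(0.2231) = -0.2231 × log₂(0.2231) - 0.7769 × log₂(0.7769)
H(p) = 0.7658
C = 1 - 0.7658 = 0.2342 bits/use


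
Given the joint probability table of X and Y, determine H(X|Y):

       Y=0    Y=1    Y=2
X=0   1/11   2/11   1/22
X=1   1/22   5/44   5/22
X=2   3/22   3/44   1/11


H(X|Y) = Σ_y p(y) H(X|Y=y)
  p(Y=0) = 3/11, H(X|Y=0) = 1.4591
  p(Y=1) = 4/11, H(X|Y=1) = 1.4772
  p(Y=2) = 4/11, H(X|Y=2) = 1.2988
H(X|Y) = 0.2727×1.4591 + 0.3636×1.4772 + 0.3636×1.2988 = 1.4074 bits


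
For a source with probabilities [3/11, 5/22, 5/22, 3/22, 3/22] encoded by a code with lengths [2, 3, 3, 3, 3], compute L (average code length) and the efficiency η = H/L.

Average length L = Σ p_i × l_i = 2.7273 bits
Entropy H = 2.2668 bits
Efficiency η = H/L × 100% = 83.11%


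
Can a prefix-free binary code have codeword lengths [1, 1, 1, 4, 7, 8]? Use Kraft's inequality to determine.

Kraft inequality: Σ 2^(-l_i) ≤ 1 for prefix-free code
Calculating: 2^(-1) + 2^(-1) + 2^(-1) + 2^(-4) + 2^(-7) + 2^(-8)
= 0.5 + 0.5 + 0.5 + 0.0625 + 0.0078125 + 0.00390625
= 1.5742
Since 1.5742 > 1, prefix-free code does not exist


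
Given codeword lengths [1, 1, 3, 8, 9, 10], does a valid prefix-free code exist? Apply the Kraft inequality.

Kraft inequality: Σ 2^(-l_i) ≤ 1 for prefix-free code
Calculating: 2^(-1) + 2^(-1) + 2^(-3) + 2^(-8) + 2^(-9) + 2^(-10)
= 0.5 + 0.5 + 0.125 + 0.00390625 + 0.001953125 + 0.0009765625
= 1.1318
Since 1.1318 > 1, prefix-free code does not exist


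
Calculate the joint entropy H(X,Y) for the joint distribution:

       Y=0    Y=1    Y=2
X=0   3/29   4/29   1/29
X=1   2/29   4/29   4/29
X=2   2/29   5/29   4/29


H(X,Y) = -Σ p(x,y) log₂ p(x,y)
  p(0,0)=3/29: -0.1034 × log₂(0.1034) = 0.3386
  p(0,1)=4/29: -0.1379 × log₂(0.1379) = 0.3942
  p(0,2)=1/29: -0.0345 × log₂(0.0345) = 0.1675
  p(1,0)=2/29: -0.0690 × log₂(0.0690) = 0.2661
  p(1,1)=4/29: -0.1379 × log₂(0.1379) = 0.3942
  p(1,2)=4/29: -0.1379 × log₂(0.1379) = 0.3942
  p(2,0)=2/29: -0.0690 × log₂(0.0690) = 0.2661
  p(2,1)=5/29: -0.1724 × log₂(0.1724) = 0.4373
  p(2,2)=4/29: -0.1379 × log₂(0.1379) = 0.3942
H(X,Y) = 3.0523 bits


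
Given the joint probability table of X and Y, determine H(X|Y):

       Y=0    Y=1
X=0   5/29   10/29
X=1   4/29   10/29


H(X|Y) = Σ_y p(y) H(X|Y=y)
  p(Y=0) = 9/29, H(X|Y=0) = 0.9911
  p(Y=1) = 20/29, H(X|Y=1) = 1.0000
H(X|Y) = 0.3103×0.9911 + 0.6897×1.0000 = 0.9972 bits


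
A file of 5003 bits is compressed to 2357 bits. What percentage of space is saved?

Space savings = (1 - Compressed/Original) × 100%
= (1 - 2357/5003) × 100%
= 52.89%


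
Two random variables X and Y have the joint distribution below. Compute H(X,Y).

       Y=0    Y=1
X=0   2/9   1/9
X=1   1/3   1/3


H(X,Y) = -Σ p(x,y) log₂ p(x,y)
  p(0,0)=2/9: -0.2222 × log₂(0.2222) = 0.4822
  p(0,1)=1/9: -0.1111 × log₂(0.1111) = 0.3522
  p(1,0)=1/3: -0.3333 × log₂(0.3333) = 0.5283
  p(1,1)=1/3: -0.3333 × log₂(0.3333) = 0.5283
H(X,Y) = 1.8911 bits


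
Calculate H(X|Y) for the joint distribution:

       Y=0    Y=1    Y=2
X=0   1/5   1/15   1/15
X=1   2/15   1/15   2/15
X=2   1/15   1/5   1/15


H(X|Y) = Σ_y p(y) H(X|Y=y)
  p(Y=0) = 2/5, H(X|Y=0) = 1.4591
  p(Y=1) = 1/3, H(X|Y=1) = 1.3710
  p(Y=2) = 4/15, H(X|Y=2) = 1.5000
H(X|Y) = 0.4000×1.4591 + 0.3333×1.3710 + 0.2667×1.5000 = 1.4406 bits


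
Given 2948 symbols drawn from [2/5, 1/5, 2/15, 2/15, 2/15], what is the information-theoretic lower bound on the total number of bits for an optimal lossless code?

Entropy H = 2.1559 bits/symbol
Minimum bits = H × n = 2.1559 × 2948
= 6355.63 bits


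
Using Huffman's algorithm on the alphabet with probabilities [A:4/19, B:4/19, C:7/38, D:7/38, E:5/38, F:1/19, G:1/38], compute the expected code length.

Huffman tree construction:
Combine smallest probabilities repeatedly
Resulting codes:
  A: 00 (length 2)
  B: 01 (length 2)
  C: 110 (length 3)
  D: 111 (length 3)
  E: 101 (length 3)
  F: 1001 (length 4)
  G: 1000 (length 4)
Average length = Σ p(s) × length(s) = 2.6579 bits


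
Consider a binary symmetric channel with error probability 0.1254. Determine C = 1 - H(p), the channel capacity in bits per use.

For BSC with error probability p:
C = 1 - H(p) where H(p) is binary entropy
H(0.1254) = -0.1254 × log₂(0.1254) - 0.8746 × log₂(0.8746)
H(p) = 0.5447
C = 1 - 0.5447 = 0.4553 bits/use


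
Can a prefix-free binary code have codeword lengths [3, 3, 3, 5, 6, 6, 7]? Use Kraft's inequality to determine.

Kraft inequality: Σ 2^(-l_i) ≤ 1 for prefix-free code
Calculating: 2^(-3) + 2^(-3) + 2^(-3) + 2^(-5) + 2^(-6) + 2^(-6) + 2^(-7)
= 0.125 + 0.125 + 0.125 + 0.03125 + 0.015625 + 0.015625 + 0.0078125
= 0.4453
Since 0.4453 ≤ 1, prefix-free code exists


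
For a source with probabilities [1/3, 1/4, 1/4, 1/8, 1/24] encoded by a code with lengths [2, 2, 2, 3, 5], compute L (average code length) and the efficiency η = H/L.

Average length L = Σ p_i × l_i = 2.2500 bits
Entropy H = 2.0944 bits
Efficiency η = H/L × 100% = 93.08%


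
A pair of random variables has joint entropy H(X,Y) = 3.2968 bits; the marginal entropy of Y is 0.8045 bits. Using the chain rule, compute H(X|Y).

Chain rule: H(X,Y) = H(X|Y) + H(Y)
H(X|Y) = H(X,Y) - H(Y) = 3.2968 - 0.8045 = 2.4923 bits


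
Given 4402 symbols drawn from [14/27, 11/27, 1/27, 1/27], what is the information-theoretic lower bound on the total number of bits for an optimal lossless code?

Entropy H = 1.3713 bits/symbol
Minimum bits = H × n = 1.3713 × 4402
= 6036.49 bits


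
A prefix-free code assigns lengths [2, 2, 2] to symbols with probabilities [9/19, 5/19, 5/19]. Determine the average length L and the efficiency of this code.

Average length L = Σ p_i × l_i = 2.0000 bits
Entropy H = 1.5243 bits
Efficiency η = H/L × 100% = 76.22%


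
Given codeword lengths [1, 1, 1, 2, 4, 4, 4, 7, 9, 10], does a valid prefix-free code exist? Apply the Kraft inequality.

Kraft inequality: Σ 2^(-l_i) ≤ 1 for prefix-free code
Calculating: 2^(-1) + 2^(-1) + 2^(-1) + 2^(-2) + 2^(-4) + 2^(-4) + 2^(-4) + 2^(-7) + 2^(-9) + 2^(-10)
= 0.5 + 0.5 + 0.5 + 0.25 + 0.0625 + 0.0625 + 0.0625 + 0.0078125 + 0.001953125 + 0.0009765625
= 1.9482
Since 1.9482 > 1, prefix-free code does not exist


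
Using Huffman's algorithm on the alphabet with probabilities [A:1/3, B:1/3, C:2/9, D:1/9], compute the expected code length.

Huffman tree construction:
Combine smallest probabilities repeatedly
Resulting codes:
  A: 10 (length 2)
  B: 11 (length 2)
  C: 01 (length 2)
  D: 00 (length 2)
Average length = Σ p(s) × length(s) = 2.0000 bits


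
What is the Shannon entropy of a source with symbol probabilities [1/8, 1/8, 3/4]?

H(X) = -Σ p(x) log₂ p(x)
  -1/8 × log₂(1/8) = 0.3750
  -1/8 × log₂(1/8) = 0.3750
  -3/4 × log₂(3/4) = 0.3113
H(X) = 1.0613 bits


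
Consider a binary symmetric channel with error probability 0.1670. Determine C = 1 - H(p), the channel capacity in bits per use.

For BSC with error probability p:
C = 1 - H(p) where H(p) is binary entropy
H(0.1670) = -0.1670 × log₂(0.1670) - 0.8330 × log₂(0.8330)
H(p) = 0.6508
C = 1 - 0.6508 = 0.3492 bits/use


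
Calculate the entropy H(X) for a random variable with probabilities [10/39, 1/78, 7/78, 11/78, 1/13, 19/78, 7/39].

H(X) = -Σ p(x) log₂ p(x)
  -10/39 × log₂(10/39) = 0.5035
  -1/78 × log₂(1/78) = 0.0806
  -7/78 × log₂(7/78) = 0.3121
  -11/78 × log₂(11/78) = 0.3985
  -1/13 × log₂(1/13) = 0.2846
  -19/78 × log₂(19/78) = 0.4963
  -7/39 × log₂(7/39) = 0.4448
H(X) = 2.5204 bits


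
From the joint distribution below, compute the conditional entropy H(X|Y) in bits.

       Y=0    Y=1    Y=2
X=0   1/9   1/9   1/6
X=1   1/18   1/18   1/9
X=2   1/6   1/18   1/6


H(X|Y) = Σ_y p(y) H(X|Y=y)
  p(Y=0) = 1/3, H(X|Y=0) = 1.4591
  p(Y=1) = 2/9, H(X|Y=1) = 1.5000
  p(Y=2) = 4/9, H(X|Y=2) = 1.5613
H(X|Y) = 0.3333×1.4591 + 0.2222×1.5000 + 0.4444×1.5613 = 1.5136 bits


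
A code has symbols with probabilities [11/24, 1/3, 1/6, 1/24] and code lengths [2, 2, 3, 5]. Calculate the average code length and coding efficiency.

Average length L = Σ p_i × l_i = 2.2917 bits
Entropy H = 1.6661 bits
Efficiency η = H/L × 100% = 72.70%


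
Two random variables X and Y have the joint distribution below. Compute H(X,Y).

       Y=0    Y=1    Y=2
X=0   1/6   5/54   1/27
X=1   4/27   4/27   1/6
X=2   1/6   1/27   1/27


H(X,Y) = -Σ p(x,y) log₂ p(x,y)
  p(0,0)=1/6: -0.1667 × log₂(0.1667) = 0.4308
  p(0,1)=5/54: -0.0926 × log₂(0.0926) = 0.3179
  p(0,2)=1/27: -0.0370 × log₂(0.0370) = 0.1761
  p(1,0)=4/27: -0.1481 × log₂(0.1481) = 0.4081
  p(1,1)=4/27: -0.1481 × log₂(0.1481) = 0.4081
  p(1,2)=1/6: -0.1667 × log₂(0.1667) = 0.4308
  p(2,0)=1/6: -0.1667 × log₂(0.1667) = 0.4308
  p(2,1)=1/27: -0.0370 × log₂(0.0370) = 0.1761
  p(2,2)=1/27: -0.0370 × log₂(0.0370) = 0.1761
H(X,Y) = 2.9549 bits


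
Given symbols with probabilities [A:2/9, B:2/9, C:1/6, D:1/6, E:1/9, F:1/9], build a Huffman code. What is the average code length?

Huffman tree construction:
Combine smallest probabilities repeatedly
Resulting codes:
  A: 00 (length 2)
  B: 01 (length 2)
  C: 110 (length 3)
  D: 111 (length 3)
  E: 100 (length 3)
  F: 101 (length 3)
Average length = Σ p(s) × length(s) = 2.5556 bits


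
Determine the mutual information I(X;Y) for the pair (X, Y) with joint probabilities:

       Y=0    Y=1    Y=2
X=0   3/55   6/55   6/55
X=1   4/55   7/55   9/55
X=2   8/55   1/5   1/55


H(X) = 1.5726, H(Y) = 1.5515, H(X,Y) = 2.9812
I(X;Y) = H(X) + H(Y) - H(X,Y) = 0.1429 bits


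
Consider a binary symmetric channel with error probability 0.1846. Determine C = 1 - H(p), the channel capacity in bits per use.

For BSC with error probability p:
C = 1 - H(p) where H(p) is binary entropy
H(0.1846) = -0.1846 × log₂(0.1846) - 0.8154 × log₂(0.8154)
H(p) = 0.6900
C = 1 - 0.6900 = 0.3100 bits/use


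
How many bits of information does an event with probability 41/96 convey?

Information content I(x) = -log₂(p(x))
I = -log₂(41/96) = -log₂(0.4271)
I = 1.2274 bits


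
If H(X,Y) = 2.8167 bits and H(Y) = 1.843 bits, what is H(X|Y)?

Chain rule: H(X,Y) = H(X|Y) + H(Y)
H(X|Y) = H(X,Y) - H(Y) = 2.8167 - 1.843 = 0.9737 bits


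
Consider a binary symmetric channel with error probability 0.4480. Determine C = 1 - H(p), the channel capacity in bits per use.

For BSC with error probability p:
C = 1 - H(p) where H(p) is binary entropy
H(0.4480) = -0.4480 × log₂(0.4480) - 0.5520 × log₂(0.5520)
H(p) = 0.9922
C = 1 - 0.9922 = 0.0078 bits/use


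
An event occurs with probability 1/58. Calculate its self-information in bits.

Information content I(x) = -log₂(p(x))
I = -log₂(1/58) = -log₂(0.0172)
I = 5.8580 bits


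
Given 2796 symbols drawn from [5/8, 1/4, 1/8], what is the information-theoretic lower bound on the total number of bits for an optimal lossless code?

Entropy H = 1.2988 bits/symbol
Minimum bits = H × n = 1.2988 × 2796
= 3631.43 bits


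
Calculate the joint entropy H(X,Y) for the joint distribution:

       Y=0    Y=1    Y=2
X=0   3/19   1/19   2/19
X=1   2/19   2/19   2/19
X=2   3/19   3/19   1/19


H(X,Y) = -Σ p(x,y) log₂ p(x,y)
  p(0,0)=3/19: -0.1579 × log₂(0.1579) = 0.4205
  p(0,1)=1/19: -0.0526 × log₂(0.0526) = 0.2236
  p(0,2)=2/19: -0.1053 × log₂(0.1053) = 0.3419
  p(1,0)=2/19: -0.1053 × log₂(0.1053) = 0.3419
  p(1,1)=2/19: -0.1053 × log₂(0.1053) = 0.3419
  p(1,2)=2/19: -0.1053 × log₂(0.1053) = 0.3419
  p(2,0)=3/19: -0.1579 × log₂(0.1579) = 0.4205
  p(2,1)=3/19: -0.1579 × log₂(0.1579) = 0.4205
  p(2,2)=1/19: -0.0526 × log₂(0.0526) = 0.2236
H(X,Y) = 3.0761 bits


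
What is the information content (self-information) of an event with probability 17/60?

Information content I(x) = -log₂(p(x))
I = -log₂(17/60) = -log₂(0.2833)
I = 1.8194 bits


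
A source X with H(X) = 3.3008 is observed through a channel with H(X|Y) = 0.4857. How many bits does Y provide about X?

I(X;Y) = H(X) - H(X|Y)
I(X;Y) = 3.3008 - 0.4857 = 2.8151 bits


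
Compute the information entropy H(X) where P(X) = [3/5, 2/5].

H(X) = -Σ p(x) log₂ p(x)
  -3/5 × log₂(3/5) = 0.4422
  -2/5 × log₂(2/5) = 0.5288
H(X) = 0.9710 bits


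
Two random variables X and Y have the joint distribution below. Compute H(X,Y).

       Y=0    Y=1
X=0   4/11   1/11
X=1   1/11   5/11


H(X,Y) = -Σ p(x,y) log₂ p(x,y)
  p(0,0)=4/11: -0.3636 × log₂(0.3636) = 0.5307
  p(0,1)=1/11: -0.0909 × log₂(0.0909) = 0.3145
  p(1,0)=1/11: -0.0909 × log₂(0.0909) = 0.3145
  p(1,1)=5/11: -0.4545 × log₂(0.4545) = 0.5170
H(X,Y) = 1.6767 bits


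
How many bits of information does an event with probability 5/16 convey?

Information content I(x) = -log₂(p(x))
I = -log₂(5/16) = -log₂(0.3125)
I = 1.6781 bits


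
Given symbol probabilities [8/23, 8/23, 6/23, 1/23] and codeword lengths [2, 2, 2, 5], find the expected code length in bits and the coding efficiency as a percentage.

Average length L = Σ p_i × l_i = 2.1304 bits
Entropy H = 1.7623 bits
Efficiency η = H/L × 100% = 82.72%


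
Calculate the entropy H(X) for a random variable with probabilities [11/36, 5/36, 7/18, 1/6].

H(X) = -Σ p(x) log₂ p(x)
  -11/36 × log₂(11/36) = 0.5227
  -5/36 × log₂(5/36) = 0.3956
  -7/18 × log₂(7/18) = 0.5299
  -1/6 × log₂(1/6) = 0.4308
H(X) = 1.8789 bits


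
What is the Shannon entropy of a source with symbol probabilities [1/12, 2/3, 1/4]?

H(X) = -Σ p(x) log₂ p(x)
  -1/12 × log₂(1/12) = 0.2987
  -2/3 × log₂(2/3) = 0.3900
  -1/4 × log₂(1/4) = 0.5000
H(X) = 1.1887 bits


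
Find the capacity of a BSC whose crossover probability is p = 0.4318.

For BSC with error probability p:
C = 1 - H(p) where H(p) is binary entropy
H(0.4318) = -0.4318 × log₂(0.4318) - 0.5682 × log₂(0.5682)
H(p) = 0.9865
C = 1 - 0.9865 = 0.0135 bits/use


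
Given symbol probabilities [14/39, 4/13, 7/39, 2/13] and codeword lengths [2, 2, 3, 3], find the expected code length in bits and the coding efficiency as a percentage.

Average length L = Σ p_i × l_i = 2.3333 bits
Entropy H = 1.9140 bits
Efficiency η = H/L × 100% = 82.03%


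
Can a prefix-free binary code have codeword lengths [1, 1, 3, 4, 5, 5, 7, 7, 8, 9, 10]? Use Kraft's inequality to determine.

Kraft inequality: Σ 2^(-l_i) ≤ 1 for prefix-free code
Calculating: 2^(-1) + 2^(-1) + 2^(-3) + 2^(-4) + 2^(-5) + 2^(-5) + 2^(-7) + 2^(-7) + 2^(-8) + 2^(-9) + 2^(-10)
= 0.5 + 0.5 + 0.125 + 0.0625 + 0.03125 + 0.03125 + 0.0078125 + 0.0078125 + 0.00390625 + 0.001953125 + 0.0009765625
= 1.2725
Since 1.2725 > 1, prefix-free code does not exist


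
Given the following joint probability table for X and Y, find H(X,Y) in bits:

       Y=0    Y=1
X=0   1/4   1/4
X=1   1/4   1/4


H(X,Y) = -Σ p(x,y) log₂ p(x,y)
  p(0,0)=1/4: -0.2500 × log₂(0.2500) = 0.5000
  p(0,1)=1/4: -0.2500 × log₂(0.2500) = 0.5000
  p(1,0)=1/4: -0.2500 × log₂(0.2500) = 0.5000
  p(1,1)=1/4: -0.2500 × log₂(0.2500) = 0.5000
H(X,Y) = 2.0000 bits


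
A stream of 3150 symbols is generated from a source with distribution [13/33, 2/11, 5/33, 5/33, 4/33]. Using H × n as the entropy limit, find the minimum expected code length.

Entropy H = 2.1706 bits/symbol
Minimum bits = H × n = 2.1706 × 3150
= 6837.43 bits


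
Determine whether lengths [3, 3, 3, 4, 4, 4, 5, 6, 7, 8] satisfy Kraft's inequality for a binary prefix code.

Kraft inequality: Σ 2^(-l_i) ≤ 1 for prefix-free code
Calculating: 2^(-3) + 2^(-3) + 2^(-3) + 2^(-4) + 2^(-4) + 2^(-4) + 2^(-5) + 2^(-6) + 2^(-7) + 2^(-8)
= 0.125 + 0.125 + 0.125 + 0.0625 + 0.0625 + 0.0625 + 0.03125 + 0.015625 + 0.0078125 + 0.00390625
= 0.6211
Since 0.6211 ≤ 1, prefix-free code exists


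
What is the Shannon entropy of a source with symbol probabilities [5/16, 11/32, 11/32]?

H(X) = -Σ p(x) log₂ p(x)
  -5/16 × log₂(5/16) = 0.5244
  -11/32 × log₂(11/32) = 0.5296
  -11/32 × log₂(11/32) = 0.5296
H(X) = 1.5835 bits


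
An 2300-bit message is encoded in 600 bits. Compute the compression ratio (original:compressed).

Compression ratio = Original / Compressed
= 2300 / 600 = 3.83:1


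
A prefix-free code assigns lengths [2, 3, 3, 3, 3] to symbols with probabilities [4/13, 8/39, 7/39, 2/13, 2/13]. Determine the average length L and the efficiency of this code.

Average length L = Σ p_i × l_i = 2.6923 bits
Entropy H = 2.2677 bits
Efficiency η = H/L × 100% = 84.23%


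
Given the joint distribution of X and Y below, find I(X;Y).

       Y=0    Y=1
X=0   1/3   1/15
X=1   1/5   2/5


H(X) = 0.9710, H(Y) = 0.9968, H(X,Y) = 1.7819
I(X;Y) = H(X) + H(Y) - H(X,Y) = 0.1858 bits


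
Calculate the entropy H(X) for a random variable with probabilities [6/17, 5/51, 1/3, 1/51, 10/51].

H(X) = -Σ p(x) log₂ p(x)
  -6/17 × log₂(6/17) = 0.5303
  -5/51 × log₂(5/51) = 0.3285
  -1/3 × log₂(1/3) = 0.5283
  -1/51 × log₂(1/51) = 0.1112
  -10/51 × log₂(10/51) = 0.4609
H(X) = 1.9592 bits


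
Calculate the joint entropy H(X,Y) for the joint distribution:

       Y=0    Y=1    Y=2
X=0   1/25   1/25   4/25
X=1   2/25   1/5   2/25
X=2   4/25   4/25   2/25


H(X,Y) = -Σ p(x,y) log₂ p(x,y)
  p(0,0)=1/25: -0.0400 × log₂(0.0400) = 0.1858
  p(0,1)=1/25: -0.0400 × log₂(0.0400) = 0.1858
  p(0,2)=4/25: -0.1600 × log₂(0.1600) = 0.4230
  p(1,0)=2/25: -0.0800 × log₂(0.0800) = 0.2915
  p(1,1)=1/5: -0.2000 × log₂(0.2000) = 0.4644
  p(1,2)=2/25: -0.0800 × log₂(0.0800) = 0.2915
  p(2,0)=4/25: -0.1600 × log₂(0.1600) = 0.4230
  p(2,1)=4/25: -0.1600 × log₂(0.1600) = 0.4230
  p(2,2)=2/25: -0.0800 × log₂(0.0800) = 0.2915
H(X,Y) = 2.9795 bits


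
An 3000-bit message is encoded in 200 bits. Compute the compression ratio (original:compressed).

Compression ratio = Original / Compressed
= 3000 / 200 = 15.00:1


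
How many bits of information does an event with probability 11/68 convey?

Information content I(x) = -log₂(p(x))
I = -log₂(11/68) = -log₂(0.1618)
I = 2.6280 bits


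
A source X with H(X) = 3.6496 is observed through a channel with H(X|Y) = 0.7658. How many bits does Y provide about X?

I(X;Y) = H(X) - H(X|Y)
I(X;Y) = 3.6496 - 0.7658 = 2.8838 bits


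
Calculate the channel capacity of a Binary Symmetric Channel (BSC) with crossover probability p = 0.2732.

For BSC with error probability p:
C = 1 - H(p) where H(p) is binary entropy
H(0.2732) = -0.2732 × log₂(0.2732) - 0.7268 × log₂(0.7268)
H(p) = 0.8460
C = 1 - 0.8460 = 0.1540 bits/use


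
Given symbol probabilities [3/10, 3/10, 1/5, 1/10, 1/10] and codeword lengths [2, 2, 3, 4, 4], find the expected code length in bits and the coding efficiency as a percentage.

Average length L = Σ p_i × l_i = 2.6000 bits
Entropy H = 2.1710 bits
Efficiency η = H/L × 100% = 83.50%


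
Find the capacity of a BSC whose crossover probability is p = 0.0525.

For BSC with error probability p:
C = 1 - H(p) where H(p) is binary entropy
H(0.0525) = -0.0525 × log₂(0.0525) - 0.9475 × log₂(0.9475)
H(p) = 0.2969
C = 1 - 0.2969 = 0.7031 bits/use


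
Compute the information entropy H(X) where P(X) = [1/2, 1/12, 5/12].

H(X) = -Σ p(x) log₂ p(x)
  -1/2 × log₂(1/2) = 0.5000
  -1/12 × log₂(1/12) = 0.2987
  -5/12 × log₂(5/12) = 0.5263
H(X) = 1.3250 bits


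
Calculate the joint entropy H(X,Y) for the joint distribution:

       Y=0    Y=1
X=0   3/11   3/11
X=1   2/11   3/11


H(X,Y) = -Σ p(x,y) log₂ p(x,y)
  p(0,0)=3/11: -0.2727 × log₂(0.2727) = 0.5112
  p(0,1)=3/11: -0.2727 × log₂(0.2727) = 0.5112
  p(1,0)=2/11: -0.1818 × log₂(0.1818) = 0.4472
  p(1,1)=3/11: -0.2727 × log₂(0.2727) = 0.5112
H(X,Y) = 1.9808 bits


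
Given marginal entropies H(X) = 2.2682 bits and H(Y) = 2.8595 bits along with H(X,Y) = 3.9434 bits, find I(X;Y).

I(X;Y) = H(X) + H(Y) - H(X,Y)
I(X;Y) = 2.2682 + 2.8595 - 3.9434 = 1.1843 bits


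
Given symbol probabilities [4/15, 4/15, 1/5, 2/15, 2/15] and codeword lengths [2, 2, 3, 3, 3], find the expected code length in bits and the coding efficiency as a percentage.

Average length L = Σ p_i × l_i = 2.4667 bits
Entropy H = 2.2566 bits
Efficiency η = H/L × 100% = 91.48%


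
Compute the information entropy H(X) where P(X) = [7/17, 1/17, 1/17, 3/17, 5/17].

H(X) = -Σ p(x) log₂ p(x)
  -7/17 × log₂(7/17) = 0.5271
  -1/17 × log₂(1/17) = 0.2404
  -1/17 × log₂(1/17) = 0.2404
  -3/17 × log₂(3/17) = 0.4416
  -5/17 × log₂(5/17) = 0.5193
H(X) = 1.9689 bits


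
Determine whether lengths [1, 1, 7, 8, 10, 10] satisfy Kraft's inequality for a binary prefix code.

Kraft inequality: Σ 2^(-l_i) ≤ 1 for prefix-free code
Calculating: 2^(-1) + 2^(-1) + 2^(-7) + 2^(-8) + 2^(-10) + 2^(-10)
= 0.5 + 0.5 + 0.0078125 + 0.00390625 + 0.0009765625 + 0.0009765625
= 1.0137
Since 1.0137 > 1, prefix-free code does not exist


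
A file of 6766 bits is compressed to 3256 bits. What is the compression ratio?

Compression ratio = Original / Compressed
= 6766 / 3256 = 2.08:1


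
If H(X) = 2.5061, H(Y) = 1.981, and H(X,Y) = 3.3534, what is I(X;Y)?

I(X;Y) = H(X) + H(Y) - H(X,Y)
I(X;Y) = 2.5061 + 1.981 - 3.3534 = 1.1337 bits


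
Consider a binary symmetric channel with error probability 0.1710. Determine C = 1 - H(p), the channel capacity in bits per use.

For BSC with error probability p:
C = 1 - H(p) where H(p) is binary entropy
H(0.1710) = -0.1710 × log₂(0.1710) - 0.8290 × log₂(0.8290)
H(p) = 0.6600
C = 1 - 0.6600 = 0.3400 bits/use


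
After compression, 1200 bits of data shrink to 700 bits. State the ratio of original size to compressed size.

Compression ratio = Original / Compressed
= 1200 / 700 = 1.71:1


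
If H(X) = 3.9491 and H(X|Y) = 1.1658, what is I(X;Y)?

I(X;Y) = H(X) - H(X|Y)
I(X;Y) = 3.9491 - 1.1658 = 2.7833 bits


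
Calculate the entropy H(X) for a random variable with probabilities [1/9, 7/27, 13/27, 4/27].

H(X) = -Σ p(x) log₂ p(x)
  -1/9 × log₂(1/9) = 0.3522
  -7/27 × log₂(7/27) = 0.5049
  -13/27 × log₂(13/27) = 0.5077
  -4/27 × log₂(4/27) = 0.4081
H(X) = 1.7730 bits


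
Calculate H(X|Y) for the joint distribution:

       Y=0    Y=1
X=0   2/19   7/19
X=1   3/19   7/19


H(X|Y) = Σ_y p(y) H(X|Y=y)
  p(Y=0) = 5/19, H(X|Y=0) = 0.9710
  p(Y=1) = 14/19, H(X|Y=1) = 1.0000
H(X|Y) = 0.2632×0.9710 + 0.7368×1.0000 = 0.9924 bits


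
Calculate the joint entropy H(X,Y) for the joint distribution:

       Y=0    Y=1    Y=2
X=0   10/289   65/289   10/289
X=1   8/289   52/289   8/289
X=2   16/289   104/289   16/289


H(X,Y) = -Σ p(x,y) log₂ p(x,y)
  p(0,0)=10/289: -0.0346 × log₂(0.0346) = 0.1679
  p(0,1)=65/289: -0.2249 × log₂(0.2249) = 0.4841
  p(0,2)=10/289: -0.0346 × log₂(0.0346) = 0.1679
  p(1,0)=8/289: -0.0277 × log₂(0.0277) = 0.1433
  p(1,1)=52/289: -0.1799 × log₂(0.1799) = 0.4452
  p(1,2)=8/289: -0.0277 × log₂(0.0277) = 0.1433
  p(2,0)=16/289: -0.0554 × log₂(0.0554) = 0.2311
  p(2,1)=104/289: -0.3599 × log₂(0.3599) = 0.5306
  p(2,2)=16/289: -0.0554 × log₂(0.0554) = 0.2311
H(X,Y) = 2.5446 bits


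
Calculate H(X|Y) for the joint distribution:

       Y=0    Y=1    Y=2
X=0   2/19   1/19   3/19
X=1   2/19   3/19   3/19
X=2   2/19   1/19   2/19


H(X|Y) = Σ_y p(y) H(X|Y=y)
  p(Y=0) = 6/19, H(X|Y=0) = 1.5850
  p(Y=1) = 5/19, H(X|Y=1) = 1.3710
  p(Y=2) = 8/19, H(X|Y=2) = 1.5613
H(X|Y) = 0.3158×1.5850 + 0.2632×1.3710 + 0.4211×1.5613 = 1.5187 bits


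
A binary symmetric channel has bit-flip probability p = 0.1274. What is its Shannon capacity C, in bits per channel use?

For BSC with error probability p:
C = 1 - H(p) where H(p) is binary entropy
H(0.1274) = -0.1274 × log₂(0.1274) - 0.8726 × log₂(0.8726)
H(p) = 0.5503
C = 1 - 0.5503 = 0.4497 bits/use


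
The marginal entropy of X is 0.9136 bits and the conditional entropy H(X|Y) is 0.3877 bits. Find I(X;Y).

I(X;Y) = H(X) - H(X|Y)
I(X;Y) = 0.9136 - 0.3877 = 0.5259 bits


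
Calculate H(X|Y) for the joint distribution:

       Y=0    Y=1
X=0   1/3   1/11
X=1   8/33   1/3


H(X|Y) = Σ_y p(y) H(X|Y=y)
  p(Y=0) = 19/33, H(X|Y=0) = 0.9819
  p(Y=1) = 14/33, H(X|Y=1) = 0.7496
H(X|Y) = 0.5758×0.9819 + 0.4242×0.7496 = 0.8834 bits


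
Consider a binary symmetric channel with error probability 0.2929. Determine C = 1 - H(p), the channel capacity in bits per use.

For BSC with error probability p:
C = 1 - H(p) where H(p) is binary entropy
H(0.2929) = -0.2929 × log₂(0.2929) - 0.7071 × log₂(0.7071)
H(p) = 0.8724
C = 1 - 0.8724 = 0.1276 bits/use


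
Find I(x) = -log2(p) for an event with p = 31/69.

Information content I(x) = -log₂(p(x))
I = -log₂(31/69) = -log₂(0.4493)
I = 1.1543 bits


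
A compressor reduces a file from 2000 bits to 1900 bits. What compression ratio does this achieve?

Compression ratio = Original / Compressed
= 2000 / 1900 = 1.05:1


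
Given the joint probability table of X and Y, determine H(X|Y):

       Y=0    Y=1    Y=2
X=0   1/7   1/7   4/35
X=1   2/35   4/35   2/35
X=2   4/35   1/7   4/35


H(X|Y) = Σ_y p(y) H(X|Y=y)
  p(Y=0) = 11/35, H(X|Y=0) = 1.4949
  p(Y=1) = 2/5, H(X|Y=1) = 1.5774
  p(Y=2) = 2/7, H(X|Y=2) = 1.5219
H(X|Y) = 0.3143×1.4949 + 0.4000×1.5774 + 0.2857×1.5219 = 1.5356 bits


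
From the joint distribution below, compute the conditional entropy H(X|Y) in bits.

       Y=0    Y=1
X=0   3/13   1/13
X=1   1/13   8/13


H(X|Y) = Σ_y p(y) H(X|Y=y)
  p(Y=0) = 4/13, H(X|Y=0) = 0.8113
  p(Y=1) = 9/13, H(X|Y=1) = 0.5033
H(X|Y) = 0.3077×0.8113 + 0.6923×0.5033 = 0.5980 bits


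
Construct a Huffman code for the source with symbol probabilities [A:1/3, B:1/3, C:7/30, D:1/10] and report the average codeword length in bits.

Huffman tree construction:
Combine smallest probabilities repeatedly
Resulting codes:
  A: 10 (length 2)
  B: 11 (length 2)
  C: 01 (length 2)
  D: 00 (length 2)
Average length = Σ p(s) × length(s) = 2.0000 bits


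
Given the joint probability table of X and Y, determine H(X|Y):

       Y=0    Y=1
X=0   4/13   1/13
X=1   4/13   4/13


H(X|Y) = Σ_y p(y) H(X|Y=y)
  p(Y=0) = 8/13, H(X|Y=0) = 1.0000
  p(Y=1) = 5/13, H(X|Y=1) = 0.7219
H(X|Y) = 0.6154×1.0000 + 0.3846×0.7219 = 0.8930 bits


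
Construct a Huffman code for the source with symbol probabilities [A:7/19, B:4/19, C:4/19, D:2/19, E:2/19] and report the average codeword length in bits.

Huffman tree construction:
Combine smallest probabilities repeatedly
Resulting codes:
  A: 11 (length 2)
  B: 00 (length 2)
  C: 01 (length 2)
  D: 100 (length 3)
  E: 101 (length 3)
Average length = Σ p(s) × length(s) = 2.2105 bits


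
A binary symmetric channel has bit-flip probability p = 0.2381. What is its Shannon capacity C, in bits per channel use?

For BSC with error probability p:
C = 1 - H(p) where H(p) is binary entropy
H(0.2381) = -0.2381 × log₂(0.2381) - 0.7619 × log₂(0.7619)
H(p) = 0.7919
C = 1 - 0.7919 = 0.2081 bits/use


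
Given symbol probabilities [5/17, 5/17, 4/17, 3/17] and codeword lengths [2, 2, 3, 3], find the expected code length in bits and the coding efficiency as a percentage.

Average length L = Σ p_i × l_i = 2.4118 bits
Entropy H = 1.9713 bits
Efficiency η = H/L × 100% = 81.74%
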